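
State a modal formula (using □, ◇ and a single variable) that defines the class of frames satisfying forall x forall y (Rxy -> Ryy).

A defining formula is □(□r → r) (the T□ axiom).

□(□r → r)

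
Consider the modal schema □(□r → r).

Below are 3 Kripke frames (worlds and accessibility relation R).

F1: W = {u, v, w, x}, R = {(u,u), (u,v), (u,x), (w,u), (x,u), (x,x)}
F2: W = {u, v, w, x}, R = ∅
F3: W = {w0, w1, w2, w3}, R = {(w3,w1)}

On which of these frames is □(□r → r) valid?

F2

The schema corresponds to shift-reflexivity: ∀x ∀y (Rxy → Ryy).
F1: fails — Ruv but not Rvv.
F2: condition met.
F3: fails — Rw3w1 but not Rw1w1.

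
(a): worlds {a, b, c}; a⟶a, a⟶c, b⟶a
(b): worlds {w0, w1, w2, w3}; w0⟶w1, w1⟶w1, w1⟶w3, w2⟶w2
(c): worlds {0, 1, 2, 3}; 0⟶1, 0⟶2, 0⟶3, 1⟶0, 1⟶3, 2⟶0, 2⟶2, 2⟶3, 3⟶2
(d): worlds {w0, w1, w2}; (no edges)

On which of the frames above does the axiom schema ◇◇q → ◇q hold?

Frame correspondent (Sahlqvist): ∀x ∀y ∀z (Rxy ∧ Ryz → Rxz) — i.e. transitivity.
(a): fails — Rba and Rac but not Rbc.
(b): fails — Rw0w1 and Rw1w3 but not Rw0w3.
(c): fails — R10 and R02 but not R12.
(d): holds.

(d)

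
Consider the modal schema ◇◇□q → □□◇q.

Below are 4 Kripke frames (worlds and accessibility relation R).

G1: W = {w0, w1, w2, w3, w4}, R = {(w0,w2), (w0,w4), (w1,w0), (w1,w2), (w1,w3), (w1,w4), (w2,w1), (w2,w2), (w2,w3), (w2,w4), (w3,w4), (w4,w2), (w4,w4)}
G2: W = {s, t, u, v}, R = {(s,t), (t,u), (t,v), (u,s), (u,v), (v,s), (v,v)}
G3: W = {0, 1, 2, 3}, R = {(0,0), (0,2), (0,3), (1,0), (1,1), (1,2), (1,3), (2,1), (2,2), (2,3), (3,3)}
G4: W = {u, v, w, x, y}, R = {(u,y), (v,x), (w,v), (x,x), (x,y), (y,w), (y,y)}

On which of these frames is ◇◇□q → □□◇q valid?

G1, G3

The schema corresponds to a generalized confluence (Geach) condition: ∀x ∀y ∀z ((xR²y ∧ xR²z) → ∃w (yRw ∧ zRw)).
G1: ✓.
G2: fails — tR²s, tR²v but no w with sRw and vRw.
G3: ✓.
G4: fails — uR²w, uR²y but no t with wRt and yRt.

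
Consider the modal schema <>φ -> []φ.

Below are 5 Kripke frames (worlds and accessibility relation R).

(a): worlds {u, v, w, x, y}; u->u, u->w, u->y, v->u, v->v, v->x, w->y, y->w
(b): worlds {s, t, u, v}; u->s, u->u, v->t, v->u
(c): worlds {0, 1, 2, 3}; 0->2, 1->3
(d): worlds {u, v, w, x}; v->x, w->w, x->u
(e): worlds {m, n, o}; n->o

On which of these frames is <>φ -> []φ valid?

This is the axiom for partial functionality; its first-order frame correspondent is forall x forall y forall z (Rxy & Rxz -> y = z).
(a): fails — u sees both u and w.
(b): fails — u sees both s and u.
(c): ✓.
(d): ✓.
(e): ✓.
Valid on: (c), (d), (e).

(c), (d), (e)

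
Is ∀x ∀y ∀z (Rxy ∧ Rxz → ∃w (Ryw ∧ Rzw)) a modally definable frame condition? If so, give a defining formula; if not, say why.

This is a Sahlqvist condition; the .2 axiom ◇□r → □◇r defines it.

Definable; ◇□r → □◇r defines it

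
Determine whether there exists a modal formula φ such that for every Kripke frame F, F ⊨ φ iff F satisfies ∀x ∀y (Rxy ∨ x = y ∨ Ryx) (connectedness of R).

If a class were modally definable it would be closed under disjoint unions (Goldblatt–Thomason).
Take 2 disjoint single-world reflexive frames: each is trivially connected, but their disjoint union has 2 worlds with no edge between distinct components, so it is not connected.
So no modal formula (or set of formulas) defines exactly the connected frames.

No — not modally definable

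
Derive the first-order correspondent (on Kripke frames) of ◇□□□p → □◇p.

∀x ∀y ∀z ((xRy ∧ xRz) → ∃w (yR³w ∧ zRw))

This is a Sahlqvist (Geach-type) schema ◇^1□^3p → □^1◇^1p.
Minimal-valuation argument: fix x; take any y with xR^1y and any z with xR^1z. Set V(p) to the set of worlds R-reachable from y in exactly 3 steps. Then □^3p holds at y, so the antecedent holds at x; validity forces ◇^1p at z, giving a w with zR^1w and yR^3w.
First-order correspondent: ∀x ∀y ∀z ((xRy ∧ xRz) → ∃w (yR³w ∧ zRw)).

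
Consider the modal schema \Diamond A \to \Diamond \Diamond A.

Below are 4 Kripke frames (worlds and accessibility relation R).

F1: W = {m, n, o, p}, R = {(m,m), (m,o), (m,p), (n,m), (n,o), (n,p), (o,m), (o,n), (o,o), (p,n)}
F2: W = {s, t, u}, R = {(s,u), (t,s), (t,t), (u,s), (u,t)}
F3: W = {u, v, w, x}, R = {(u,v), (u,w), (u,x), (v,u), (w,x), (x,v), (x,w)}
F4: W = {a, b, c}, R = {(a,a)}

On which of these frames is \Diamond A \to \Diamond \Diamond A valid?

F4

Frame correspondent (Sahlqvist): \forall x \forall y (xRy \to \exists w (y = w \wedge x R^2 w)) — i.e. a generalized confluence (Geach) condition.
F1: fails — pRn but no w with n=w and pR²w.
F2: fails — sRu but no w with u=w and sR²w.
F3: fails — vRu but no t with u=t and vR²t.
F4: condition met.
Valid on: F4.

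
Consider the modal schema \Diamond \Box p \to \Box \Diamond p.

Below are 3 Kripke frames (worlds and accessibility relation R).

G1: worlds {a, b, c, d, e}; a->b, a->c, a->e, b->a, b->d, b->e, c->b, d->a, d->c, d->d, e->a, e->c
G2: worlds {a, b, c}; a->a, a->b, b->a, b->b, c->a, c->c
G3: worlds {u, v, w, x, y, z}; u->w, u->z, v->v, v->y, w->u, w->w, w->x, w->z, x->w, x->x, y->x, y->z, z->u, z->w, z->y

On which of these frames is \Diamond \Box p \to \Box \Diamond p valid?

The schema corresponds to convergence: \forall x \forall y \forall z (Rxy \wedge Rxz \to \exists w (Ryw \wedge Rzw)).
G1: fails — Rab and Rac but b and c have no common successor.
G2: satisfies the condition.
G3: fails — Rvv and Rvy but v and y have no common successor.
Valid on: G2.

G2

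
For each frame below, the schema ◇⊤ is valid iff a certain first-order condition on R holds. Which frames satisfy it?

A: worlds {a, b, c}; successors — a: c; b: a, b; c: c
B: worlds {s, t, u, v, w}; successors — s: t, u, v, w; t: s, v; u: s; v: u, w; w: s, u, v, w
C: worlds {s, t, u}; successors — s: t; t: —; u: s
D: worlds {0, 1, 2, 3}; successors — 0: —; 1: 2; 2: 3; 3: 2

Frame correspondent (Sahlqvist): ∀x ∃y Rxy — i.e. seriality.
A: holds.
B: holds.
C: fails — world t has no successor.
D: fails — world 0 has no successor.

A, B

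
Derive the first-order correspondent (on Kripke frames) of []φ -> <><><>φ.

This is a Sahlqvist (Geach-type) schema ◇^0□^1φ → □^0◇^3φ.
First-order correspondent: forall x exists w (xRw & x R^3 w).

forall x exists w (xRw & x R^3 w)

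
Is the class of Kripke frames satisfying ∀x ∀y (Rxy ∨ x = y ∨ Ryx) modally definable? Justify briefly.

No

If a class were modally definable it would be closed under disjoint unions (Goldblatt–Thomason).
Take 3 disjoint single-world reflexive frames: each is trivially connected, but their disjoint union has 3 worlds with no edge between distinct components, so it is not connected.
So the class is not modally definable.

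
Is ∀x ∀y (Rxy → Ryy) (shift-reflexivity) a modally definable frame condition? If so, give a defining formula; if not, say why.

Yes, by □(□r → r)

The condition is shift-reflexivity. A defining modal formula is □(□r → r).
Suppose □(□r→r) is valid. Take Rxy and set V(r)={w : Ryw}. Then at y, □r holds; since □(□r→r) at x, □r→r at y, so r at y, i.e. Ryy.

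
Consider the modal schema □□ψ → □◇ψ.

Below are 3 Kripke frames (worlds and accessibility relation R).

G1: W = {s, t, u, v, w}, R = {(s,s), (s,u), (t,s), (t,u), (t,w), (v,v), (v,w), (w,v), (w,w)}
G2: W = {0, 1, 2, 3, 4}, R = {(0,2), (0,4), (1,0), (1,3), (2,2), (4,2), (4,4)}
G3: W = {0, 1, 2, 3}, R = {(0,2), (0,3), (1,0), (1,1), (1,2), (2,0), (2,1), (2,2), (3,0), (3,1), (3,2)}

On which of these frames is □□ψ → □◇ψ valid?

This is the axiom for a generalized confluence (Geach) condition; its first-order frame correspondent is ∀x ∀z (xRz → ∃w (xR²w ∧ zRw)).
G1: fails — sRu but no w* with sR²w* and uRw*.
G2: fails — 1R3 but no w with 1R²w and 3Rw.
G3: ✓.
Valid on: G3.

G3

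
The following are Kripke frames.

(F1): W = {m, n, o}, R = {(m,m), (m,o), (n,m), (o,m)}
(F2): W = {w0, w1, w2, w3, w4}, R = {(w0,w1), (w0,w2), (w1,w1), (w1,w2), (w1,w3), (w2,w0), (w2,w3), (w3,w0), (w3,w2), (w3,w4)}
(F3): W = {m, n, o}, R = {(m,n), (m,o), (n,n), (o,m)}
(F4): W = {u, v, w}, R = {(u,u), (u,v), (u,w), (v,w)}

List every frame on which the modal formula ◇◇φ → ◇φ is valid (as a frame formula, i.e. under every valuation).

Frame correspondent (Sahlqvist): ∀x ∀y ∀z (Rxy ∧ Ryz → Rxz) — i.e. transitivity.
(F1): fails — Rom and Rmo but not Roo.
(F2): fails — Rw1w2 and Rw2w0 but not Rw1w0.
(F3): fails — Rom and Rmo but not Roo.
(F4): holds.

(F4)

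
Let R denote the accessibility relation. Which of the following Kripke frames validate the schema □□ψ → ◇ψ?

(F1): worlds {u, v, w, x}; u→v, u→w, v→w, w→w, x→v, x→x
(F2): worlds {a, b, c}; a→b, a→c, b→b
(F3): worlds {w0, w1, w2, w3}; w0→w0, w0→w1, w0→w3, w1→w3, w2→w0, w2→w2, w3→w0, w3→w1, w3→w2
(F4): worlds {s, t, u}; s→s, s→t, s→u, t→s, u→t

This is the axiom for a generalized confluence (Geach) condition; its first-order frame correspondent is ∀x ∃w (xR²w ∧ xRw).
(F1): satisfies the condition.
(F2): fails — at c but no w with cR²w and cRw.
(F3): fails — at w1 but no w with w1R²w and w1Rw.
(F4): fails — at u but no w with uR²w and uRw.

(F1)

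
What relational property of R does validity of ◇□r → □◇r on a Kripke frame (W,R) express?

Suppose ◇□r→□◇r is valid. Take Rxy, Rxz and set V(r)={w : Ryw}. Then □r at y so ◇□r at x, so □◇r at x, so ◇r at z, giving w with Rzw and Ryw.
Conversely, any frame satisfying ∀x ∀y ∀z (Rxy ∧ Rxz → ∃w (Ryw ∧ Rzw)) validates the schema.
So the correspondent is convergence.

convergence: ∀x ∀y ∀z (Rxy ∧ Rxz → ∃w (Ryw ∧ Rzw))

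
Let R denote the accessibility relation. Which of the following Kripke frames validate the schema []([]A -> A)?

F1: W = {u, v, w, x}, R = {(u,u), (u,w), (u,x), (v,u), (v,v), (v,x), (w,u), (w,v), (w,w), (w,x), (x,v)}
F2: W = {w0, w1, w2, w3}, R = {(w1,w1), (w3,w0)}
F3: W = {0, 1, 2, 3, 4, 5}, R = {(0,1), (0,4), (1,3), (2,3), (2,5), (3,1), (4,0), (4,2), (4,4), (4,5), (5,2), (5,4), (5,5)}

none

The schema corresponds to shift-reflexivity: forall x forall y (Rxy -> Ryy).
F1: fails — Rwx but not Rxx.
F2: fails — Rw3w0 but not Rw0w0.
F3: fails — R31 but not R11.
Valid on no frame.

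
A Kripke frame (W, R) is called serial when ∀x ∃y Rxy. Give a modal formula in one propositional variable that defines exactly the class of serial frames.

□r → ◇r

The condition is seriality. The D schema □r → ◇r defines it.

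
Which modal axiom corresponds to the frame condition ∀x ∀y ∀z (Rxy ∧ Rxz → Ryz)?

◇ψ → □◇ψ

A defining formula is ◇ψ → □◇ψ (the 5 axiom).
Suppose ◇ψ→□◇ψ is valid. Take Rxy, Rxz and set V(ψ)={y}. Then ◇ψ at x, so □◇ψ at x, so ◇ψ at z, so some w with Rzw has ψ; w=y, i.e. Rzy. By symmetry of the argument, Ryz.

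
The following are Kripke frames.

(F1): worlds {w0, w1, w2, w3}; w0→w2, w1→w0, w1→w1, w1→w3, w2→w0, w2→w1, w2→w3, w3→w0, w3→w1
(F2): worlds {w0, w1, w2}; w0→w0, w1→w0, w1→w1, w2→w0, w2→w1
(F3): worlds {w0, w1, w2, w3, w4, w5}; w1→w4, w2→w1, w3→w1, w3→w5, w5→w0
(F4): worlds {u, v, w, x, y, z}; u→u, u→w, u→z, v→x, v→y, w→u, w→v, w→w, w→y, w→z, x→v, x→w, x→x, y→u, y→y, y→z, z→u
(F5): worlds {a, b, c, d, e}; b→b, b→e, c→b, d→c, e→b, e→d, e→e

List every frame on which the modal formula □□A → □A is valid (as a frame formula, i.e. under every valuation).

Frame correspondent (Sahlqvist): ∀x ∀y (Rxy → ∃z (Rxz ∧ Rzy)) — i.e. density.
(F1): fails — Rw0w2 but no z with Rw0z and Rzw2.
(F2): holds.
(F3): fails — Rw3w5 but no z with Rw3z and Rzw5.
(F4): holds.
(F5): fails — Rdc but no z with Rdz and Rzc.
Valid on: (F2), (F4).

(F2), (F4)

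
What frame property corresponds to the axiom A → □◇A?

This is the B axiom.
It corresponds to symmetry: ∀x ∀y (Rxy → Ryx).

symmetry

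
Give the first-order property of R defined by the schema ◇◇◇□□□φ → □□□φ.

This is a Sahlqvist (Geach-type) schema ◇^3□^3φ → □^3◇^0φ.
Minimal-valuation argument: fix x; take any y with xR^3y and any z with xR^3z. Set V(φ) to the set of worlds R-reachable from y in exactly 3 steps. Then □^3φ holds at y, so the antecedent holds at x; validity forces ◇^0φ at z, giving a w with zR^0w and yR^3w.
First-order correspondent: ∀x ∀y ∀z ((xR³y ∧ xR³z) → ∃w (yR³w ∧ z = w)).

∀x ∀y ∀z ((xR³y ∧ xR³z) → ∃w (yR³w ∧ z = w))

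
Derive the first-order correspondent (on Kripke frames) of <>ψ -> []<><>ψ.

forall x forall y forall z ((xRy & xRz) -> exists w (y = w & z R^2 w))

This is a Sahlqvist (Geach-type) schema ◇^1□^0ψ → □^1◇^2ψ.
First-order correspondent: forall x forall y forall z ((xRy & xRz) -> exists w (y = w & z R^2 w)).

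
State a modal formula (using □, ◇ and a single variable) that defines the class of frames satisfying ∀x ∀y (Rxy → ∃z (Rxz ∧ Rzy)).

The condition is density. The C4 schema □□q → □q defines it.
Suppose □□q→□q is valid. Take Rxy and set V(q)={w : xR²w}. Then □□q at x, so □q at x, so q at y, i.e. ∃z(Rxz∧Rzy).

□□q → □q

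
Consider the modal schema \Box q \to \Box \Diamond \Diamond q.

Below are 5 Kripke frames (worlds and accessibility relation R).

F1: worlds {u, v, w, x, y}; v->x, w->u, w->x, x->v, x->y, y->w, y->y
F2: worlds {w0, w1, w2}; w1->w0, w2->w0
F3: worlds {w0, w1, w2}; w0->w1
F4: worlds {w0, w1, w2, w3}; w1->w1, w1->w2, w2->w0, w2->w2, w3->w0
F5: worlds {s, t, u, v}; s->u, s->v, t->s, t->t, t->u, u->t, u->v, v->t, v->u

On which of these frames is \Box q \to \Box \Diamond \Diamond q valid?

This is the axiom for a generalized confluence (Geach) condition; its first-order frame correspondent is \forall x \forall z (xRz \to \exists w (xRw \wedge z R^2 w)).
F1: fails — wRu but no t with wRt and uR²t.
F2: fails — w1Rw0 but no w with w1Rw and w0R²w.
F3: fails — w0Rw1 but no w with w0Rw and w1R²w.
F4: fails — w2Rw0 but no w with w2Rw and w0R²w.
F5: ✓.

F5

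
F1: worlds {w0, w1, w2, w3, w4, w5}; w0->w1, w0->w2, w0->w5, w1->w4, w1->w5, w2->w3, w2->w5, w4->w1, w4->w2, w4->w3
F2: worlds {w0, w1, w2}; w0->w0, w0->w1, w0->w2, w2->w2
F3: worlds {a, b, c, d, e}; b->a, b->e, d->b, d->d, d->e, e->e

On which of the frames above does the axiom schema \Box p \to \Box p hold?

F1, F2, F3

This is the axiom for a generalized confluence (Geach) condition; its first-order frame correspondent is \forall x \forall z (xRz \to \exists w (xRw \wedge z = w)).
F1: condition met.
F2: condition met.
F3: condition met.
Valid on: F1, F2, F3.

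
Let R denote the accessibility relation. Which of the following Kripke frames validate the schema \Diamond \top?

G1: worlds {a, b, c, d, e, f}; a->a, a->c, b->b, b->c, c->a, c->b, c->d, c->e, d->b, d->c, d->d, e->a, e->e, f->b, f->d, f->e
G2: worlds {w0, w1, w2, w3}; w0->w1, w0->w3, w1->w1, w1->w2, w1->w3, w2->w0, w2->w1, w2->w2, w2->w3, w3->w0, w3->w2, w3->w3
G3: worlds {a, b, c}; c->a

G1, G2

This is the axiom for seriality; its first-order frame correspondent is \forall x \exists y Rxy.
G1: holds.
G2: holds.
G3: fails — world a has no successor.
Valid on: G1, G2.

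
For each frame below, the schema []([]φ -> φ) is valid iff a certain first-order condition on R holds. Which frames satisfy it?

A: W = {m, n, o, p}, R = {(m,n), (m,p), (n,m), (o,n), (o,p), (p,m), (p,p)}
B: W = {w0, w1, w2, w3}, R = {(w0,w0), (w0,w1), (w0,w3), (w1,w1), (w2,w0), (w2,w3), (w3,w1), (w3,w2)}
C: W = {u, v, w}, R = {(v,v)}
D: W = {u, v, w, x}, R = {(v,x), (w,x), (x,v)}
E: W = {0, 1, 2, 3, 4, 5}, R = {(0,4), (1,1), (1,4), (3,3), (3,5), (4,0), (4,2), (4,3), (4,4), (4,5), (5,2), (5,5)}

The schema corresponds to shift-reflexivity: forall x forall y (Rxy -> Ryy).
A: fails — Ron but not Rnn.
B: fails — Rw3w2 but not Rw2w2.
C: satisfies the condition.
D: fails — Rvx but not Rxx.
E: fails — R40 but not R00.

C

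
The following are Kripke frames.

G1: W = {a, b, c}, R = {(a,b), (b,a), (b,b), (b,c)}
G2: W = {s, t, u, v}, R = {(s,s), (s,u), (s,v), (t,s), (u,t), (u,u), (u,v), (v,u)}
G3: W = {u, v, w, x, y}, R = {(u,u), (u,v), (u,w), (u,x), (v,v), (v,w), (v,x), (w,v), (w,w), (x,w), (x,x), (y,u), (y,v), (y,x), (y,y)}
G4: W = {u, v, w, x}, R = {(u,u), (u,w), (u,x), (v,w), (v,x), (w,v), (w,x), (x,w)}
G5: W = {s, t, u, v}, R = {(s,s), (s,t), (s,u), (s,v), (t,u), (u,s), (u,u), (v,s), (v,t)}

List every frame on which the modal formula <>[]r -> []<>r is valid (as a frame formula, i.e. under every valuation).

The schema corresponds to convergence: forall x forall y forall z (Rxy & Rxz -> exists w (Ryw & Rzw)).
G1: fails — Rba and Rbc but a and c have no common successor.
G2: fails — Ruv and Rut but v and t have no common successor.
G3: condition met.
G4: fails — Ruw and Rux but w and x have no common successor.
G5: fails — Rsv and Rst but v and t have no common successor.

G3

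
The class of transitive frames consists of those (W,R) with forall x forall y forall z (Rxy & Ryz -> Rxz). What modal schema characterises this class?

□ψ → □□ψ

The condition is transitivity. The 4 schema □ψ → □□ψ defines it.
Suppose □ψ→□□ψ is valid. Take Rxy, Ryz and set V(ψ)={w : Rxw}. Then □ψ at x, so □□ψ at x, so □ψ at y, so ψ at z, i.e. Rxz.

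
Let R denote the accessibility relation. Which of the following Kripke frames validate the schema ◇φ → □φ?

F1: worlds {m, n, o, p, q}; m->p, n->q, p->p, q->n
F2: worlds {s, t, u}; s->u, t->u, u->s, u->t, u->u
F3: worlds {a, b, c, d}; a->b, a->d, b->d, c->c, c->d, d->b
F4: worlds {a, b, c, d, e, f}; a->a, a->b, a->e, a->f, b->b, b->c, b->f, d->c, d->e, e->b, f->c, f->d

F1

The schema corresponds to partial functionality: ∀x ∀y ∀z (Rxy ∧ Rxz → y = z).
F1: holds.
F2: fails — u sees both s and t.
F3: fails — a sees both b and d.
F4: fails — a sees both a and b.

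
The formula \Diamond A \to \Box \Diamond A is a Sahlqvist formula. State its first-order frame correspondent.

Suppose ◇A→□◇A is valid. Take Rxy, Rxz and set V(A)={y}. Then ◇A at x, so □◇A at x, so ◇A at z, so some w with Rzw has A; w=y, i.e. Rzy. By symmetry of the argument, Ryz.
Conversely, any frame satisfying \forall x \forall y \forall z (Rxy \wedge Rxz \to Ryz) validates the schema.
Frame condition: \forall x \forall y \forall z (Rxy \wedge Rxz \to Ryz).

The Euclidean property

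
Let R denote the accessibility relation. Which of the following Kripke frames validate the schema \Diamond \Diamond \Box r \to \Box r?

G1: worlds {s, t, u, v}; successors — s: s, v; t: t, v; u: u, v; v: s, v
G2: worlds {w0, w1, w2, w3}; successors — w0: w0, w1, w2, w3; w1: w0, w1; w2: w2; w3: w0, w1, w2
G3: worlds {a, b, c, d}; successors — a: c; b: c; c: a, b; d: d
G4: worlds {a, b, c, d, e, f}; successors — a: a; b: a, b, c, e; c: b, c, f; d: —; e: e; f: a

This is the axiom for a generalized confluence (Geach) condition; its first-order frame correspondent is \forall x \forall y \forall z ((x R^2 y \wedge xRz) \to \exists w (yRw \wedge z = w)).
G1: fails — tR²s, tRt but no w with sRw and t=w.
G2: fails — w0R²w1, w0Rw2 but no w with w1Rw and w2=w.
G3: condition met.
G4: fails — bR²a, bRb but no w with aRw and b=w.

G3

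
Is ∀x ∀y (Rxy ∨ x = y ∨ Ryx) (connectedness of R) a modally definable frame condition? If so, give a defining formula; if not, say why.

No — not modally definable

Modal frame validity is preserved under disjoint unions.
Take 2 disjoint single-world reflexive frames: each is trivially connected, but their disjoint union has 2 worlds with no edge between distinct components, so it is not connected.
Hence connectedness of R is not modally definable.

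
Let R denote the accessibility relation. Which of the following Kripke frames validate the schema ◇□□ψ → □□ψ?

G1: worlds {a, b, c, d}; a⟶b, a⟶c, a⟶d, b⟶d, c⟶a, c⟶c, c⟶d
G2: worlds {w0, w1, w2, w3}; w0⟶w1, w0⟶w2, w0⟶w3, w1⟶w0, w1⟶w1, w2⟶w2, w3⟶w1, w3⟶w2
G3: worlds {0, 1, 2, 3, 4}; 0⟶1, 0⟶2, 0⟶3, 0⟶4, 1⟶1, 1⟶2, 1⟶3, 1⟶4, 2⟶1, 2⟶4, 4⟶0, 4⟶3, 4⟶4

Frame correspondent (Sahlqvist): ∀x ∀y ∀z ((xRy ∧ xR²z) → ∃w (yR²w ∧ z = w)) — i.e. a generalized confluence (Geach) condition.
G1: fails — aRb, aR²a but no w with bR²w and a=w.
G2: fails — w0Rw2, w0R²w0 but no w with w2R²w and w0=w.
G3: fails — 0R3, 0R²0 but no w with 3R²w and 0=w.

none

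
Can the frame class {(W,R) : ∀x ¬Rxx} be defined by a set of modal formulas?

Not modally definable

If a class were modally definable it would be closed under surjective bounded morphisms (Goldblatt–Thomason).
The 2-cycle (worlds a,b with a→b→a) is irreflexive, and the map sending every world to a single reflexive point • is a surjective bounded morphism (forth: every edge maps to (•,•); back: every world has a successor). So any modal formula valid on the 2-cycle is also valid on the reflexive point, which is not irreflexive.
Hence irreflexivity is not modally definable.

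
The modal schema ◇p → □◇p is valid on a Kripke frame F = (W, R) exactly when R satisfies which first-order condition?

The Euclidean property

Suppose ◇p→□◇p is valid. Take Rxy, Rxz and set V(p)={y}. Then ◇p at x, so □◇p at x, so ◇p at z, so some w with Rzw has p; w=y, i.e. Rzy. By symmetry of the argument, Ryz.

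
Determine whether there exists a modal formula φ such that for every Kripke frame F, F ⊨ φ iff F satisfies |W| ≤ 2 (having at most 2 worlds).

No

Any modally definable frame class is closed under disjoint unions.
Any modal formula valid on each of 3 disjoint one-world frames is valid on their disjoint union (validity is preserved under disjoint unions). Each one-world frame has |W|=1≤2, but the union has |W|=3.
Hence having at most 2 worlds is not modally definable.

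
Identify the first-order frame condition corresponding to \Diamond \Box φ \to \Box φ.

the Euclidean property: \forall x \forall y \forall z (Rxy \wedge Rxz \to Ryz)

Equivalently (dual form): ◇φ → □◇φ.
Suppose ◇φ→□◇φ is valid. Take Rxy, Rxz and set V(φ)={y}. Then ◇φ at x, so □◇φ at x, so ◇φ at z, so some w with Rzw has φ; w=y, i.e. Rzy. By symmetry of the argument, Ryz.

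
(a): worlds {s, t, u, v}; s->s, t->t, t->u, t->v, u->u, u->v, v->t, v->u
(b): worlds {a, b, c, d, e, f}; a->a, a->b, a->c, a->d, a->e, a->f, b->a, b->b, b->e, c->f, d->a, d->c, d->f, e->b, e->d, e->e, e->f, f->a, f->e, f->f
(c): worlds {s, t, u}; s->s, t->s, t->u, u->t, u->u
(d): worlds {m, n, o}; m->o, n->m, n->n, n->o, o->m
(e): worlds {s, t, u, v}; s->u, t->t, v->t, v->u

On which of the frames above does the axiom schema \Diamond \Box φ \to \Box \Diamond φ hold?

The schema corresponds to convergence: \forall x \forall y \forall z (Rxy \wedge Rxz \to \exists w (Ryw \wedge Rzw)).
(a): ✓.
(b): fails — Rab and Rac but b and c have no common successor.
(c): fails — Rts and Rtu but s and u have no common successor.
(d): fails — Rno and Rnm but o and m have no common successor.
(e): fails — Rsu and Rsu but u and u have no common successor.
Valid on: (a).

(a)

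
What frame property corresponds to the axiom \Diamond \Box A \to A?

symmetry: \forall x \forall y (Rxy \to Ryx)

This is a form of the B axiom.
Its frame correspondent is symmetry — \forall x \forall y (Rxy \to Ryx).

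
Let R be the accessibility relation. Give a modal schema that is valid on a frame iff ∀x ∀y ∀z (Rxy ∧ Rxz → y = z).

The condition is partial functionality. The CD schema ◇p → □p defines it.

◇p → □p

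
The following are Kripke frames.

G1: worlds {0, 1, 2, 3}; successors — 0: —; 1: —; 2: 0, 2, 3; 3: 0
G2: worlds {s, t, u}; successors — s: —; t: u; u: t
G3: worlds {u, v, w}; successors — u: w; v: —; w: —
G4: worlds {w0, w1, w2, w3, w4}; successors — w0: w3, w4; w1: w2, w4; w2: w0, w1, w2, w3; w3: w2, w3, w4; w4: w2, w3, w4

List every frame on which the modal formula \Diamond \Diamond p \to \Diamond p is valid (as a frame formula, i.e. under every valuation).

G1, G3

This is the axiom for transitivity; its first-order frame correspondent is \forall x \forall y \forall z (Rxy \wedge Ryz \to Rxz).
G1: satisfies the condition.
G2: fails — Rtu and Rut but not Rtt.
G3: satisfies the condition.
G4: fails — Rw1w2 and Rw2w0 but not Rw1w0.
Valid on: G1, G3.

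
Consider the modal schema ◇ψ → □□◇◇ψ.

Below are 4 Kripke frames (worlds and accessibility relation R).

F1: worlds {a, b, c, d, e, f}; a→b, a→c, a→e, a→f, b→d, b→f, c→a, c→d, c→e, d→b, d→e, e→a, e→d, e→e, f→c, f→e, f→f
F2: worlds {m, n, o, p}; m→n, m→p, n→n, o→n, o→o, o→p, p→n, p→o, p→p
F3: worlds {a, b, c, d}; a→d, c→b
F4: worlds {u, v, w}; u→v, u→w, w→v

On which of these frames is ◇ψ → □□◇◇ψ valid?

This is the axiom for a generalized confluence (Geach) condition; its first-order frame correspondent is ∀x ∀y ∀z ((xRy ∧ xR²z) → ∃w (y = w ∧ zR²w)).
F1: fails — aRb, aR²a but no w with b=w and aR²w.
F2: fails — mRp, mR²n but no w with p=w and nR²w.
F3: ✓.
F4: fails — uRv, uR²v but no t with v=t and vR²t.
Valid on: F3.

F3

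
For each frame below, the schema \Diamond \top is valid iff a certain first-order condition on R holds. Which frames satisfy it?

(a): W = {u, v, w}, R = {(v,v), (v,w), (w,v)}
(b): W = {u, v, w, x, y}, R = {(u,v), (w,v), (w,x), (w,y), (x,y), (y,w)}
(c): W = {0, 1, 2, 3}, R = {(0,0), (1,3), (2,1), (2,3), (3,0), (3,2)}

(c)

The schema corresponds to seriality: \forall x \exists y Rxy.
(a): fails — world u has no successor.
(b): fails — world v has no successor.
(c): ✓.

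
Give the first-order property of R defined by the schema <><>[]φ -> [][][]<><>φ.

This is a Sahlqvist (Geach-type) schema ◇^2□^1φ → □^3◇^2φ.
Minimal-valuation argument: fix x; take any y with xR^2y and any z with xR^3z. Set V(φ) to the set of worlds R-reachable from y in exactly 1 step. Then □^1φ holds at y, so the antecedent holds at x; validity forces ◇^2φ at z, giving a w with zR^2w and yR^1w.
First-order correspondent: forall x forall y forall z ((x R^2 y & x R^3 z) -> exists w (yRw & z R^2 w)).

forall x forall y forall z ((x R^2 y & x R^3 z) -> exists w (yRw & z R^2 w))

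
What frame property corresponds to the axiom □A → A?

Reflexivity

Suppose □A→A is valid. At any x set V(A)={w : Rxw}. Then □A holds at x, so A holds at x, i.e. Rxx.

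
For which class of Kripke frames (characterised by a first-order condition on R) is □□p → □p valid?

This is the C4 axiom.
It corresponds to density: ∀x ∀y (Rxy → ∃z (Rxz ∧ Rzy)).

density: ∀x ∀y (Rxy → ∃z (Rxz ∧ Rzy))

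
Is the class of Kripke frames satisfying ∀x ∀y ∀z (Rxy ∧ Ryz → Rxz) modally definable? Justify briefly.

This is a Sahlqvist condition; the 4 axiom □q → □□q defines it.
Suppose □q→□□q is valid. Take Rxy, Ryz and set V(q)={w : Rxw}. Then □q at x, so □□q at x, so □q at y, so q at z, i.e. Rxz.

Definable; □q → □□q defines it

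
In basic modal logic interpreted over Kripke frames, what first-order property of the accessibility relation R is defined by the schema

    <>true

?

seriality: forall x exists y Rxy

This is a form of the D axiom.
Its frame correspondent is seriality — forall x exists y Rxy.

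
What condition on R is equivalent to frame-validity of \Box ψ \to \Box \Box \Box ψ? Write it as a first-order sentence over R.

This is a Sahlqvist (Geach-type) schema ◇^0□^1ψ → □^3◇^0ψ.
Minimal-valuation argument: fix x; take any y with xR^0y and any z with xR^3z. Set V(ψ) to the set of worlds R-reachable from y in exactly 1 step. Then □^1ψ holds at y, so the antecedent holds at x; validity forces ◇^0ψ at z, giving a w with zR^0w and yR^1w.
First-order correspondent: \forall x \forall z (x R^3 z \to \exists w (xRw \wedge z = w)).

\forall x \forall z (x R^3 z \to \exists w (xRw \wedge z = w))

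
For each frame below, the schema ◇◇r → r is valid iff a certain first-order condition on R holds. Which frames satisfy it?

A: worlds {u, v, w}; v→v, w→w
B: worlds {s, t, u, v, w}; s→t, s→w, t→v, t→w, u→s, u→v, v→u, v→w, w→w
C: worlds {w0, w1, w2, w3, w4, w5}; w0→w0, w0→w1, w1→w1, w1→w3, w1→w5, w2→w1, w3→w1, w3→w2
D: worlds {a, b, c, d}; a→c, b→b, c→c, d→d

The schema corresponds to a generalized confluence (Geach) condition: ∀x ∀y (xR²y → ∃w (y = w ∧ x = w)).
A: satisfies the condition.
B: fails — sR²v but v ≠ s.
C: fails — w0R²w1 but w1 ≠ w0.
D: fails — aR²c but c ≠ a.

A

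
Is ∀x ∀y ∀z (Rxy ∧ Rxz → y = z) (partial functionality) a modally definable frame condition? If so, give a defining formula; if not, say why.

Yes, by ◇r → □r

This is a Sahlqvist condition; the CD axiom ◇r → □r defines it.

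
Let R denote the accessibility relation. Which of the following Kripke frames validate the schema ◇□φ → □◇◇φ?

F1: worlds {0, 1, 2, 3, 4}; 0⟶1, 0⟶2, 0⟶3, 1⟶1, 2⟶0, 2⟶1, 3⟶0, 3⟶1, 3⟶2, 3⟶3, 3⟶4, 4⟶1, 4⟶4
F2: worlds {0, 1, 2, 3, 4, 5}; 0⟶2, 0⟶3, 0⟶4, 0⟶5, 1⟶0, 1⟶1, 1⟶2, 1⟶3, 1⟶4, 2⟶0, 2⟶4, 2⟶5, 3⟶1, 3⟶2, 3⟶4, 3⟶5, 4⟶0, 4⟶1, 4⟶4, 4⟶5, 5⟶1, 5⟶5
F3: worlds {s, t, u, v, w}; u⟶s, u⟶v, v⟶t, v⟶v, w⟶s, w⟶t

This is the axiom for a generalized confluence (Geach) condition; its first-order frame correspondent is ∀x ∀y ∀z ((xRy ∧ xRz) → ∃w (yRw ∧ zR²w)).
F1: ✓.
F2: ✓.
F3: fails — uRs, uRs but no w* with sRw* and sR²w*.
Valid on: F1, F2.

F1, F2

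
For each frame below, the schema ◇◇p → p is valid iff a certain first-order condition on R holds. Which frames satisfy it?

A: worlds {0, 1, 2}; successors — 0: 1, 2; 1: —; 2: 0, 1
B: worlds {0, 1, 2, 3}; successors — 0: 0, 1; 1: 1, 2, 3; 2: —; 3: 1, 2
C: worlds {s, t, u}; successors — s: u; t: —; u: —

This is the axiom for a generalized confluence (Geach) condition; its first-order frame correspondent is ∀x ∀y (xR²y → ∃w (y = w ∧ x = w)).
A: fails — 0R²1 but 1 ≠ 0.
B: fails — 0R²1 but 1 ≠ 0.
C: ✓.

C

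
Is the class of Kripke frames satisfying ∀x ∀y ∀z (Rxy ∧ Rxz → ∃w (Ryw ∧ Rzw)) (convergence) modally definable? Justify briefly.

This is a Sahlqvist condition; the .2 axiom ◇□r → □◇r defines it.
Suppose ◇□r→□◇r is valid. Take Rxy, Rxz and set V(r)={w : Ryw}. Then □r at y so ◇□r at x, so □◇r at x, so ◇r at z, giving w with Rzw and Ryw.

Definable; ◇□r → □◇r defines it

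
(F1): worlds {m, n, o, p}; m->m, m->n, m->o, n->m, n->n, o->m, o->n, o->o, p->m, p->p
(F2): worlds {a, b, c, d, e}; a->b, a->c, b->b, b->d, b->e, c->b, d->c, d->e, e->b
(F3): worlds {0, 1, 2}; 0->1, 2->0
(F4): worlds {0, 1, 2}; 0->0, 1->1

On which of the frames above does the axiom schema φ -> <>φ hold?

(F1)

The schema corresponds to reflexivity: forall x Rxx.
(F1): satisfies the condition.
(F2): fails — world a does not see itself.
(F3): fails — world 0 does not see itself.
(F4): fails — world 2 does not see itself.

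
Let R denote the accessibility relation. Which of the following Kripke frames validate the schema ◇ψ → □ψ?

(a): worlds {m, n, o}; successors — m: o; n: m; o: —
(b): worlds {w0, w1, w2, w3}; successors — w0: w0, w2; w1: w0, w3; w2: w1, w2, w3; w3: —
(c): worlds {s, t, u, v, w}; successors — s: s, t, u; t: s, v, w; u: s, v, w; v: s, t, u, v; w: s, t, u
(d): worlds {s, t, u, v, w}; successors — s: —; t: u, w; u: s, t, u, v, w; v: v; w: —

Frame correspondent (Sahlqvist): ∀x ∀y ∀z (Rxy ∧ Rxz → y = z) — i.e. partial functionality.
(a): satisfies the condition.
(b): fails — w0 sees both w0 and w2.
(c): fails — s sees both s and t.
(d): fails — t sees both u and w.
Valid on: (a).

(a)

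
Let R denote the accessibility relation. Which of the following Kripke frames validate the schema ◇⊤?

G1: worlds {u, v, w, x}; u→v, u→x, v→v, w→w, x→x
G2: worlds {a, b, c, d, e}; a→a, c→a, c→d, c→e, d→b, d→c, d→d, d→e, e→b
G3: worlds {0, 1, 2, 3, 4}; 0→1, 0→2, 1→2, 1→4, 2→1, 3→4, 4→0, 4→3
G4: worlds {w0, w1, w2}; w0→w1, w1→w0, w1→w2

Frame correspondent (Sahlqvist): ∀x ∃y Rxy — i.e. seriality.
G1: holds.
G2: fails — world b has no successor.
G3: holds.
G4: fails — world w2 has no successor.
Valid on: G1, G3.

G1, G3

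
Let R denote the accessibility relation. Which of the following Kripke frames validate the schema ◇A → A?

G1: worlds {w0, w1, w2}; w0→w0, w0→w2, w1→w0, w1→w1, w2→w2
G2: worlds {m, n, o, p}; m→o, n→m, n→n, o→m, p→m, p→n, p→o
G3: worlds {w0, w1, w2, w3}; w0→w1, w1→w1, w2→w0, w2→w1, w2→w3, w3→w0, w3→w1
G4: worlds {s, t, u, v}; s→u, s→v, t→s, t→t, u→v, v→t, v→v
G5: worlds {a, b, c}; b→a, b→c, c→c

Frame correspondent (Sahlqvist): ∀x ∀y (xRy → ∃w (y = w ∧ x = w)) — i.e. a generalized confluence (Geach) condition.
G1: fails — w0Rw2 but w2 ≠ w0.
G2: fails — mRo but o ≠ m.
G3: fails — w0Rw1 but w1 ≠ w0.
G4: fails — sRu but u ≠ s.
G5: fails — bRa but a ≠ b.

none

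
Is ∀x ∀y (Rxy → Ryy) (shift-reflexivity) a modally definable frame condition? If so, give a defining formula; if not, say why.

Yes, by □(□r → r)

The condition is shift-reflexivity. A defining modal formula is □(□r → r).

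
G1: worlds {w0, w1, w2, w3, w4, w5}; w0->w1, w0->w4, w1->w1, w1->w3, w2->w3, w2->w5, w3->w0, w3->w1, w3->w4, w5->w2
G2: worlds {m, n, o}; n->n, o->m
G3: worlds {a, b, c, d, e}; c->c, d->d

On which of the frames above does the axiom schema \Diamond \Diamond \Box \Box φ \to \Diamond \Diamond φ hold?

The schema corresponds to a generalized confluence (Geach) condition: \forall x \forall y (x R^2 y \to \exists w (y R^2 w \wedge x R^2 w)).
G1: fails — w1R²w4 but no w with w4R²w and w1R²w.
G2: condition met.
G3: condition met.

G2, G3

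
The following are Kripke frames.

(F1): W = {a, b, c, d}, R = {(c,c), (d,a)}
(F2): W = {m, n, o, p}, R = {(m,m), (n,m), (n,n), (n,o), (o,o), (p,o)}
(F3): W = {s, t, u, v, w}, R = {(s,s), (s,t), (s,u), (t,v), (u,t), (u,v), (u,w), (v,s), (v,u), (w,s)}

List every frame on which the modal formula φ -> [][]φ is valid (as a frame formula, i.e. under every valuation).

The schema corresponds to a generalized confluence (Geach) condition: forall x forall z (x R^2 z -> exists w (x = w & z = w)).
(F1): ✓.
(F2): fails — nR²m but n ≠ m.
(F3): fails — sR²t but s ≠ t.

(F1)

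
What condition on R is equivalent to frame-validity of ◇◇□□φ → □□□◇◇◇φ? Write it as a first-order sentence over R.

∀x ∀y ∀z ((xR²y ∧ xR³z) → ∃w (yR²w ∧ zR³w))

This is a Sahlqvist (Geach-type) schema ◇^2□^2φ → □^3◇^3φ.
First-order correspondent: ∀x ∀y ∀z ((xR²y ∧ xR³z) → ∃w (yR²w ∧ zR³w)).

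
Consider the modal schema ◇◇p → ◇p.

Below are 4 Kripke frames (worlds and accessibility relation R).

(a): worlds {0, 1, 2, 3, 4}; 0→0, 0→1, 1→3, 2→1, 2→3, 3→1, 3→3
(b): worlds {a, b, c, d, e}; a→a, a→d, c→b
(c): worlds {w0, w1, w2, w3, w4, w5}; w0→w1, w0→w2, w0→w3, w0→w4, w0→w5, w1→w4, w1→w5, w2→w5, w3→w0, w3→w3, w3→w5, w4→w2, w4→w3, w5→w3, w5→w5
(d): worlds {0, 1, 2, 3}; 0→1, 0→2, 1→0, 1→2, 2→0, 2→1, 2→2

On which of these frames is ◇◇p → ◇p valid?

(b)

The schema corresponds to transitivity: ∀x ∀y ∀z (Rxy ∧ Ryz → Rxz).
(a): fails — R01 and R13 but not R03.
(b): condition met.
(c): fails — Rw1w5 and Rw5w3 but not Rw1w3.
(d): fails — R10 and R01 but not R11.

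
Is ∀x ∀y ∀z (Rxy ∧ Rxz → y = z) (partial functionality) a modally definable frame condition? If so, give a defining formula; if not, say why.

Yes: it is partial functionality, defined by the CD schema ◇p → □p.

Definable; ◇p → □p defines it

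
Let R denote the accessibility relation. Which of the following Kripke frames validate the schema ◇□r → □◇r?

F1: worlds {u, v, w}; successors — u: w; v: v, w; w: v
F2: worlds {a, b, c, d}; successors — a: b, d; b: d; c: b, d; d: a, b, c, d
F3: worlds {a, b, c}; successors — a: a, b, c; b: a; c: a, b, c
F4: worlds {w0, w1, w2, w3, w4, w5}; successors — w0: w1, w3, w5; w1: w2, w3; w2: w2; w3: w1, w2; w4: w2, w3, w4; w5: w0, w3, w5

Frame correspondent (Sahlqvist): ∀x ∀y ∀z (Rxy ∧ Rxz → ∃w (Ryw ∧ Rzw)) — i.e. convergence.
F1: holds.
F2: holds.
F3: holds.
F4: fails — Rw0w5 and Rw0w3 but w5 and w3 have no common successor.
Valid on: F1, F2, F3.

F1, F2, F3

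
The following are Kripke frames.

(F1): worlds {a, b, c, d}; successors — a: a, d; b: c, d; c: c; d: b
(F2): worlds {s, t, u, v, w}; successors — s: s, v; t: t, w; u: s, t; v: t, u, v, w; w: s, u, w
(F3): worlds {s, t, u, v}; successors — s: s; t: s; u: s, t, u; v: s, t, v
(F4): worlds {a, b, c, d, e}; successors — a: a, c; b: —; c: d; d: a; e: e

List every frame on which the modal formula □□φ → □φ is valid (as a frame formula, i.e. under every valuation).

(F2), (F3)

Frame correspondent (Sahlqvist): ∀x ∀y (Rxy → ∃z (Rxz ∧ Rzy)) — i.e. density.
(F1): fails — Rdb but no z with Rdz and Rzb.
(F2): satisfies the condition.
(F3): satisfies the condition.
(F4): fails — Rcd but no z with Rcz and Rzd.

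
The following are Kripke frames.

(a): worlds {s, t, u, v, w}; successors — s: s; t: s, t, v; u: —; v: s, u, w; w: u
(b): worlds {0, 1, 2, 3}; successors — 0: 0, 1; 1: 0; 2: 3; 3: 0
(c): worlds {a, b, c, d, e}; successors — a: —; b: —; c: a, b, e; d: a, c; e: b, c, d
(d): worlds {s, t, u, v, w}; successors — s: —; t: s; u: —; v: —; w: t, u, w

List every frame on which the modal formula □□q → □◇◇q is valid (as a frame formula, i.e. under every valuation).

This is the axiom for a generalized confluence (Geach) condition; its first-order frame correspondent is ∀x ∀z (xRz → ∃w (xR²w ∧ zR²w)).
(a): fails — vRu but no w* with vR²w* and uR²w*.
(b): condition met.
(c): fails — cRa but no w with cR²w and aR²w.
(d): fails — tRs but no w* with tR²w* and sR²w*.
Valid on: (b).

(b)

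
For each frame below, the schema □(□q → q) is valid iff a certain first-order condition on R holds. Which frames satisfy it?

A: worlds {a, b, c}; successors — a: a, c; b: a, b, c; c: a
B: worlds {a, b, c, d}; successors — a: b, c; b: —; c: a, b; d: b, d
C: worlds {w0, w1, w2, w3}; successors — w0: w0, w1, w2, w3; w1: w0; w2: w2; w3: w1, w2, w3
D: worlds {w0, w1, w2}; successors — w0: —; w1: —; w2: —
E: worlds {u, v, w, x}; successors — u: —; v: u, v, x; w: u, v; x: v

This is the axiom for shift-reflexivity; its first-order frame correspondent is ∀x ∀y (Rxy → Ryy).
A: fails — Rbc but not Rcc.
B: fails — Rab but not Rbb.
C: fails — Rw3w1 but not Rw1w1.
D: satisfies the condition.
E: fails — Rwu but not Ruu.
Valid on: D.

D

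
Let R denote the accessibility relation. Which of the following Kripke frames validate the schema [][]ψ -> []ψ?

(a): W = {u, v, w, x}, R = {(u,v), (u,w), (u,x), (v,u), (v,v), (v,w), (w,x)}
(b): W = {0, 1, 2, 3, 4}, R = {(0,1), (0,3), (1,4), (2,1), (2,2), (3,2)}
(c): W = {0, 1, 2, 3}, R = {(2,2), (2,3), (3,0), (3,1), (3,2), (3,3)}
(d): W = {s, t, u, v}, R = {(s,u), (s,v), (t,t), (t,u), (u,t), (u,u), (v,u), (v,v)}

(c), (d)

The schema corresponds to density: forall x forall y (Rxy -> exists z (Rxz & Rzy)).
(a): fails — Rwx but no z with Rwz and Rzx.
(b): fails — R01 but no z with R0z and Rz1.
(c): holds.
(d): holds.
Valid on: (c), (d).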